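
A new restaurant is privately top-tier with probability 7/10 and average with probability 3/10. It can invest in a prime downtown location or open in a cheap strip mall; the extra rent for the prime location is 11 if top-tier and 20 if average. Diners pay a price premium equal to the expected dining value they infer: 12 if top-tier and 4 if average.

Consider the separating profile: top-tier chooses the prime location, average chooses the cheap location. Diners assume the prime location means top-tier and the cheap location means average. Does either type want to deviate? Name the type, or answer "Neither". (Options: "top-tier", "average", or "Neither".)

top-tier

The prime location pays 12; the cheap location pays 4.
top-tier: assigned the prime location, nets 12 − 11 = 1; deviating to the cheap location nets 4.
average: assigned the cheap location, nets 4; deviating to the prime location nets 12 − 20 = -8.
The top-tier type gains 3 by deviating.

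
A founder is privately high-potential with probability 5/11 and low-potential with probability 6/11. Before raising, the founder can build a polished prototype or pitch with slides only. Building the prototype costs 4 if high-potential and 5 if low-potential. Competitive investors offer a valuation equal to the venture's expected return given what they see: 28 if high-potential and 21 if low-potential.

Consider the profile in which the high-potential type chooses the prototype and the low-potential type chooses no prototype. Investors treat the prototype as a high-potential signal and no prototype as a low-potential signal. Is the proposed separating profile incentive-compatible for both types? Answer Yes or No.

No

Under these beliefs, the prototype earns valuation 28 and no prototype earns valuation 21.
high-potential: the prototype nets 28 − 4 = 24; no prototype nets 21. high-potential prefers the prototype.
low-potential: the prototype nets 28 − 5 = 23; no prototype nets 21. low-potential would deviate to the prototype.
low-potential has a profitable deviation, so the profile is not an equilibrium.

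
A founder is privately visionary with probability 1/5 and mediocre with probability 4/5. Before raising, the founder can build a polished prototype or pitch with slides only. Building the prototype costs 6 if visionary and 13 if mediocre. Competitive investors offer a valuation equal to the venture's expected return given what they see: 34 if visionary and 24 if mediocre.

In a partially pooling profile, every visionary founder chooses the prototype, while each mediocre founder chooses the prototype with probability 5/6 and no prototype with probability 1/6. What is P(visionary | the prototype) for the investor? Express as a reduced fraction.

P(the prototype) = (1/5)·1 + (4/5)·(5/6) = 13/15.
By Bayes' rule, P(visionary | the prototype) = (1/5) / (13/15) = 3/13.

3/13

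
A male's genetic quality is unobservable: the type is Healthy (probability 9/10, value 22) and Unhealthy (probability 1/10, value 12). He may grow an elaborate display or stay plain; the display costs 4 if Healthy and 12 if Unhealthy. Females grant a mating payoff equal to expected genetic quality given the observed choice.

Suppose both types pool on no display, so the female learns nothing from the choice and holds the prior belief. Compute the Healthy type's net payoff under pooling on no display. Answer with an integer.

Pooled mating payoff = 9/10·22 + 1/10·12 = 21.
Healthy pays no cost for no display, so net payoff = 21.

21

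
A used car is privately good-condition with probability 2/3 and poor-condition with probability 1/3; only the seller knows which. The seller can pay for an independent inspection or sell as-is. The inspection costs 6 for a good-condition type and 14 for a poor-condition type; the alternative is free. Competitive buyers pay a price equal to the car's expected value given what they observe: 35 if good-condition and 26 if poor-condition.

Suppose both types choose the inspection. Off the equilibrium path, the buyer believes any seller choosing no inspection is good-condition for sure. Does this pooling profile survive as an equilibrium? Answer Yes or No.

On path, the buyer holds the prior and pays 2/3·35 + 1/3·26 = 32. Off path (no inspection), believing good-condition, it pays 35.
good-condition: the inspection nets 32 − 6 = 26; no inspection nets 35. good-condition would deviate.
poor-condition: the inspection nets 32 − 14 = 18; no inspection nets 35. poor-condition would deviate.
A type deviates, so pooling fails.

No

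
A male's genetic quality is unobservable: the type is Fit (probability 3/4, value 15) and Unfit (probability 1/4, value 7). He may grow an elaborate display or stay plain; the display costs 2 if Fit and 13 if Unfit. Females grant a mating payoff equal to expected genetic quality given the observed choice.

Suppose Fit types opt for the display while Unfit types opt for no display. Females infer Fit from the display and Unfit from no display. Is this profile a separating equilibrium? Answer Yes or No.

Under these beliefs, the display earns mating payoff 15 and no display earns mating payoff 7.
Fit: the display nets 15 − 2 = 13; no display nets 7. Fit prefers the display.
Unfit: the display nets 15 − 13 = 2; no display nets 7. Unfit prefers no display.
Neither type deviates, so the separating profile is an equilibrium.

Yes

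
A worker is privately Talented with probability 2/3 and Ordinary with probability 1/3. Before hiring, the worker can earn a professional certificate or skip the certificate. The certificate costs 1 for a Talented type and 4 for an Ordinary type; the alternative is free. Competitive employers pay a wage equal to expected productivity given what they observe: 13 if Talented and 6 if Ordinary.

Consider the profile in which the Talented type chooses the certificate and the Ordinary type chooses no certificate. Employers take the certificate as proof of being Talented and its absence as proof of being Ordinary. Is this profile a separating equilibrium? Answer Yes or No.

No

Under these beliefs, the certificate earns wage 13 and no certificate earns wage 6.
Talented: the certificate nets 13 − 1 = 12; no certificate nets 6. Talented prefers the certificate.
Ordinary: the certificate nets 13 − 4 = 9; no certificate nets 6. Ordinary would deviate to the certificate.
Ordinary has a profitable deviation, so the profile is not an equilibrium.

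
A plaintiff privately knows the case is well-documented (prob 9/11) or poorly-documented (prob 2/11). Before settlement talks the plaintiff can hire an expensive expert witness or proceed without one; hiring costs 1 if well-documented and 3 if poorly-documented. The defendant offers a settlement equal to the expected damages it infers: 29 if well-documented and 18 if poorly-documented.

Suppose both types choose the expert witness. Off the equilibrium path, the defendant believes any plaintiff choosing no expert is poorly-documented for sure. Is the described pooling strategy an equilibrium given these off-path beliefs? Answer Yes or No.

Yes

On path, the defendant holds the prior and pays 9/11·29 + 2/11·18 = 27. Off path (no expert), believing poorly-documented, it pays 18.
well-documented: the expert witness nets 27 − 1 = 26; no expert nets 18. well-documented stays.
poorly-documented: the expert witness nets 27 − 3 = 24; no expert nets 18. poorly-documented stays.
No type deviates, so pooling is sustained.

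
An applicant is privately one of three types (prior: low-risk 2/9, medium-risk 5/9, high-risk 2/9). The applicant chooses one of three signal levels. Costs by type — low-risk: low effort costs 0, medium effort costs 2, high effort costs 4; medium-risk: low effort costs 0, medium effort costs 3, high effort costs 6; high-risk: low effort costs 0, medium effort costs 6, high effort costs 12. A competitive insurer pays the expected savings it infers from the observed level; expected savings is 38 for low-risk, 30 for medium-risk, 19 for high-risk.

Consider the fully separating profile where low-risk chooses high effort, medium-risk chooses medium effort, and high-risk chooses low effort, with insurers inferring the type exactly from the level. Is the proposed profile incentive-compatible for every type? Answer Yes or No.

No

Separating rebates: high effort → 38, medium effort → 30, low effort → 19.
low-risk (assigned high effort): low effort: 19 − 0 = 19; medium effort: 30 − 2 = 28; high effort: 38 − 4 = 34. low-risk stays.
medium-risk (assigned medium effort): low effort: 19 − 0 = 19; medium effort: 30 − 3 = 27; high effort: 38 − 6 = 32. medium-risk prefers high effort.
high-risk (assigned low effort): low effort: 19 − 0 = 19; medium effort: 30 − 6 = 24; high effort: 38 − 12 = 26. high-risk prefers high effort.
At least one type deviates; the separating profile fails.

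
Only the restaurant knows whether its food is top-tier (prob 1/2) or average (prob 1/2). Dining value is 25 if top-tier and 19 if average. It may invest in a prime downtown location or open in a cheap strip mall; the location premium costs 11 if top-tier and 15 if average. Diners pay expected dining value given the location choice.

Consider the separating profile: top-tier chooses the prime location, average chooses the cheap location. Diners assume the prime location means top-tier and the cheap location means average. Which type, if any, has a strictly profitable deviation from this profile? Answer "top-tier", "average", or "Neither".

top-tier

The prime location pays 25; the cheap location pays 19.
top-tier: assigned the prime location, nets 25 − 11 = 14; deviating to the cheap location nets 19.
average: assigned the cheap location, nets 19; deviating to the prime location nets 25 − 15 = 10.
The top-tier type gains 5 by deviating.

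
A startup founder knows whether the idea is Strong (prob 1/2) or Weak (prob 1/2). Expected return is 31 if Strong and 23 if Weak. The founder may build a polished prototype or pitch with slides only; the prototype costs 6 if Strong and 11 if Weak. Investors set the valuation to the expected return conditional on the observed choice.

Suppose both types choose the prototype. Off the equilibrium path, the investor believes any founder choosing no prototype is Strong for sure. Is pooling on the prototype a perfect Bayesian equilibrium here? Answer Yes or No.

On path, the investor holds the prior and pays 1/2·31 + 1/2·23 = 27. Off path (no prototype), believing Strong, it pays 31.
Strong: the prototype nets 27 − 6 = 21; no prototype nets 31. Strong would deviate.
Weak: the prototype nets 27 − 11 = 16; no prototype nets 31. Weak would deviate.
A type deviates, so pooling fails.

No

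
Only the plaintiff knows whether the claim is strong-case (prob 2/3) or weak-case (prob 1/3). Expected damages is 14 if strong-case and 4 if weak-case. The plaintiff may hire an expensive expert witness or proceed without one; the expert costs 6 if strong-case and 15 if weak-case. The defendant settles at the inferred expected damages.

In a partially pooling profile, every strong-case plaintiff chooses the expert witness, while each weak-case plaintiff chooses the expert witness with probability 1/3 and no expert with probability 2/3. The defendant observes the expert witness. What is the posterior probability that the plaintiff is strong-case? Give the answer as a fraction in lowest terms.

6/7

P(the expert witness) = (2/3)·1 + (1/3)·(1/3) = 7/9.
By Bayes' rule, P(strong-case | the expert witness) = (2/3) / (7/9) = 6/7.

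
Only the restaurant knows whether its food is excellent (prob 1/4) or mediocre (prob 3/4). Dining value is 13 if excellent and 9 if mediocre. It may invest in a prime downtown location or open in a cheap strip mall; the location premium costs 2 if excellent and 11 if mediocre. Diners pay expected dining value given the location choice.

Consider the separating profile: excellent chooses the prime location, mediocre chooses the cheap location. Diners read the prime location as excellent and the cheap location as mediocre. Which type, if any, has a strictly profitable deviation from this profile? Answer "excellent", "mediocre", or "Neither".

Neither

The prime location pays 13; the cheap location pays 9.
excellent: assigned the prime location, nets 13 − 2 = 11; deviating to the cheap location nets 9.
mediocre: assigned the cheap location, nets 9; deviating to the prime location nets 13 − 11 = 2.
Both types strictly prefer their assigned action; no profitable deviation.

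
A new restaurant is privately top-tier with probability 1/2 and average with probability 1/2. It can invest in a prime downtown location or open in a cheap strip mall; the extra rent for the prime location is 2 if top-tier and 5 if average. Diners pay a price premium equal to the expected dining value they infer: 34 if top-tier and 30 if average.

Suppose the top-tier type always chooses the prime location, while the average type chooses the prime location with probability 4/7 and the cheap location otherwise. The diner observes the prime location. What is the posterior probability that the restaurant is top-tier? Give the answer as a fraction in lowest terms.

7/11

P(the prime location) = (1/2)·1 + (1/2)·(4/7) = 11/14.
By Bayes' rule, P(top-tier | the prime location) = (1/2) / (11/14) = 7/11.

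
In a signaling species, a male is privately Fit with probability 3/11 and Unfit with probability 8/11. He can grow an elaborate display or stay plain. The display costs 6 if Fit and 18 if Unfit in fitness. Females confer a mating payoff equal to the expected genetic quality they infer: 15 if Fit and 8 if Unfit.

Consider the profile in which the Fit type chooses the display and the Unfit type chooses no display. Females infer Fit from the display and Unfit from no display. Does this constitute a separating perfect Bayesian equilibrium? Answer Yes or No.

Under these beliefs, the display earns mating payoff 15 and no display earns mating payoff 8.
Fit: the display nets 15 − 6 = 9; no display nets 8. Fit prefers the display.
Unfit: the display nets 15 − 18 = -3; no display nets 8. Unfit prefers no display.
Neither type deviates, so the separating profile is an equilibrium.

Yes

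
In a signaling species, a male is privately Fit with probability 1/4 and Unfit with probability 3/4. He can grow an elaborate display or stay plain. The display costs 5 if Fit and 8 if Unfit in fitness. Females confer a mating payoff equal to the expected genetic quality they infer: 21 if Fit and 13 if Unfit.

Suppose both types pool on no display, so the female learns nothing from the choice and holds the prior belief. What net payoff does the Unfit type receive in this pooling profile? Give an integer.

15

Pooled mating payoff = 1/4·21 + 3/4·13 = 15.
Unfit pays no cost for no display, so net payoff = 15.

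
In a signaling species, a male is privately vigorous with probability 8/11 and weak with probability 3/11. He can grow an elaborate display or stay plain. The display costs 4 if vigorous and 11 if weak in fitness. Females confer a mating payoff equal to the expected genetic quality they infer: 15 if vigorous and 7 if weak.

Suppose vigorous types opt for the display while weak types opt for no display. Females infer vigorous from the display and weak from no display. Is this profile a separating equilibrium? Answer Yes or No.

Yes

Under these beliefs, the display earns mating payoff 15 and no display earns mating payoff 7.
vigorous: the display nets 15 − 4 = 11; no display nets 7. vigorous prefers the display.
weak: the display nets 15 − 11 = 4; no display nets 7. weak prefers no display.
Neither type deviates, so the separating profile is an equilibrium.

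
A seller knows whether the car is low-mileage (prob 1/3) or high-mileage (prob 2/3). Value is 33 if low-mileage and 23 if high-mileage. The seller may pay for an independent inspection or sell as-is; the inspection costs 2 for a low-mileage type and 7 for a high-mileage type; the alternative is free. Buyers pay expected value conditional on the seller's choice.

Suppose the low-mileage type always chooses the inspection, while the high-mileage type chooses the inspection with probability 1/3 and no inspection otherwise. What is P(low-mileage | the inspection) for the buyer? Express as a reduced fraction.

3/5

P(the inspection) = (1/3)·1 + (2/3)·(1/3) = 5/9.
By Bayes' rule, P(low-mileage | the inspection) = (1/3) / (5/9) = 3/5.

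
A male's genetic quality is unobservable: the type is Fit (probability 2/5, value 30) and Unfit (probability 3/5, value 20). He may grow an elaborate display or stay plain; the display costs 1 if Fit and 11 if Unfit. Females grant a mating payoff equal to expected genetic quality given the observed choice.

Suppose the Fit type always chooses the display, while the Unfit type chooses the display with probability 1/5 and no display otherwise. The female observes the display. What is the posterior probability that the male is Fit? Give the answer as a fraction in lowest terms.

10/13

P(the display) = (2/5)·1 + (3/5)·(1/5) = 13/25.
By Bayes' rule, P(Fit | the display) = (2/5) / (13/25) = 10/13.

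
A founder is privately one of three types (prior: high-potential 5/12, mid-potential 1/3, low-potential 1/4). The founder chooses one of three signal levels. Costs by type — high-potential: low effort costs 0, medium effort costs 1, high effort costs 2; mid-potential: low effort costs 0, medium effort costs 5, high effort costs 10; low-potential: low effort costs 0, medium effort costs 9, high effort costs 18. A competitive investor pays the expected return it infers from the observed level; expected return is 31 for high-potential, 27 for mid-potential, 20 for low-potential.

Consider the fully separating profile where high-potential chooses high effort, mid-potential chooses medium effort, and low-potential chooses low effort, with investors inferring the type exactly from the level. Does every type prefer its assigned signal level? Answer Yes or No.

Yes

Separating valuations: high effort → 31, medium effort → 27, low effort → 20.
high-potential (assigned high effort): low effort: 20 − 0 = 20; medium effort: 27 − 1 = 26; high effort: 31 − 2 = 29. high-potential stays.
mid-potential (assigned medium effort): low effort: 20 − 0 = 20; medium effort: 27 − 5 = 22; high effort: 31 − 10 = 21. mid-potential stays.
low-potential (assigned low effort): low effort: 20 − 0 = 20; medium effort: 27 − 9 = 18; high effort: 31 − 18 = 13. low-potential stays.
Every type prefers its assigned level; separation holds.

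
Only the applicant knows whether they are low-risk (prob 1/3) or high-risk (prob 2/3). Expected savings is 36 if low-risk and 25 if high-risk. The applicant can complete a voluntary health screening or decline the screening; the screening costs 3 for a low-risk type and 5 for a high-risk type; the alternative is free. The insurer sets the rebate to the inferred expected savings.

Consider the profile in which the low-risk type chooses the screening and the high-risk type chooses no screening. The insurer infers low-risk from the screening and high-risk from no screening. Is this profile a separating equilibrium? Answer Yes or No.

Under these beliefs, the screening earns rebate 36 and no screening earns rebate 25.
low-risk: the screening nets 36 − 3 = 33; no screening nets 25. low-risk prefers the screening.
high-risk: the screening nets 36 − 5 = 31; no screening nets 25. high-risk would deviate to the screening.
high-risk has a profitable deviation, so the profile is not an equilibrium.

No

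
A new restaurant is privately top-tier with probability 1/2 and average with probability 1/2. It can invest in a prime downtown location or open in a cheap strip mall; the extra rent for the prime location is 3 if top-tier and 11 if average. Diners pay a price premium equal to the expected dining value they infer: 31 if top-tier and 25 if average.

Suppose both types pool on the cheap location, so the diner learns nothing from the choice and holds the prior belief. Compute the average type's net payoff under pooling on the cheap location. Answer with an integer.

Pooled price premium = 1/2·31 + 1/2·25 = 28.
average pays no cost for the cheap location, so net payoff = 28.

28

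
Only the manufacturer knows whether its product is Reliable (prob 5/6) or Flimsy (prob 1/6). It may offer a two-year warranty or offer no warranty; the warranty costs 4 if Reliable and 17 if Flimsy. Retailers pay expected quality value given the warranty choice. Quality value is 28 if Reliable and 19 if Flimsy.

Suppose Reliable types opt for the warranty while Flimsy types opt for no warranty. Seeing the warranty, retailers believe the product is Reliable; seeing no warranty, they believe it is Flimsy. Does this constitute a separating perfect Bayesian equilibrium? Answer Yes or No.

Yes

Under these beliefs, the warranty earns price 28 and no warranty earns price 19.
Reliable: the warranty nets 28 − 4 = 24; no warranty nets 19. Reliable prefers the warranty.
Flimsy: the warranty nets 28 − 17 = 11; no warranty nets 19. Flimsy prefers no warranty.
Neither type deviates, so the separating profile is an equilibrium.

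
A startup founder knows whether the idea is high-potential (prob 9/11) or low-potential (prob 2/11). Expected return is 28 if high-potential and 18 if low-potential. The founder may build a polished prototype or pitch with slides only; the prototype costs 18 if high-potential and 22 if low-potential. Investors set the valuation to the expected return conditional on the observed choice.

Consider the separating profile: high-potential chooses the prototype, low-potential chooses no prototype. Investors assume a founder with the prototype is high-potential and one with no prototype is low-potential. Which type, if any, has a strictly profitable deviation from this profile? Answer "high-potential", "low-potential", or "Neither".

high-potential

The prototype pays 28; no prototype pays 18.
high-potential: assigned the prototype, nets 28 − 18 = 10; deviating to no prototype nets 18.
low-potential: assigned no prototype, nets 18; deviating to the prototype nets 28 − 22 = 6.
The high-potential type gains 8 by deviating.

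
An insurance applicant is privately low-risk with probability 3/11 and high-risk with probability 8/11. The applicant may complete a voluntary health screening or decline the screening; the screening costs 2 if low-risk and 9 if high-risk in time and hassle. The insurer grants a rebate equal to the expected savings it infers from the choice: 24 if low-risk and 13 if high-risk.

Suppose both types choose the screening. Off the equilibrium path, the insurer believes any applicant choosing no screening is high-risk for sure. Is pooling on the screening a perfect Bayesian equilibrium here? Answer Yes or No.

No

On path, the insurer holds the prior and pays 3/11·24 + 8/11·13 = 16. Off path (no screening), believing high-risk, it pays 13.
low-risk: the screening nets 16 − 2 = 14; no screening nets 13. low-risk stays.
high-risk: the screening nets 16 − 9 = 7; no screening nets 13. high-risk would deviate.
A type deviates, so pooling fails.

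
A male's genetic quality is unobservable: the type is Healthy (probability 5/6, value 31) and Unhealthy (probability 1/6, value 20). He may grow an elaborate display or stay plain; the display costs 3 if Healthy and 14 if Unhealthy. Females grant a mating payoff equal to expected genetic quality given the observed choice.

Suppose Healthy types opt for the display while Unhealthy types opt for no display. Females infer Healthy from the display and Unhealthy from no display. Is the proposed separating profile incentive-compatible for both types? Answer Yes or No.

Yes

Under these beliefs, the display earns mating payoff 31 and no display earns mating payoff 20.
Healthy: the display nets 31 − 3 = 28; no display nets 20. Healthy prefers the display.
Unhealthy: the display nets 31 − 14 = 17; no display nets 20. Unhealthy prefers no display.
Neither type deviates, so the separating profile is an equilibrium.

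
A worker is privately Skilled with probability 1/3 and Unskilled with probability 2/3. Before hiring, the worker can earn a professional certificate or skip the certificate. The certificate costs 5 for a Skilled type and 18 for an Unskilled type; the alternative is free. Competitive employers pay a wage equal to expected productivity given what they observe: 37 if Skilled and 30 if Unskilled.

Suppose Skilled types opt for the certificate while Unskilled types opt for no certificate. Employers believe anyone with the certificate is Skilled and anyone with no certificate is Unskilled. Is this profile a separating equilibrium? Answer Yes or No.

Under these beliefs, the certificate earns wage 37 and no certificate earns wage 30.
Skilled: the certificate nets 37 − 5 = 32; no certificate nets 30. Skilled prefers the certificate.
Unskilled: the certificate nets 37 − 18 = 19; no certificate nets 30. Unskilled prefers no certificate.
Neither type deviates, so the separating profile is an equilibrium.

Yes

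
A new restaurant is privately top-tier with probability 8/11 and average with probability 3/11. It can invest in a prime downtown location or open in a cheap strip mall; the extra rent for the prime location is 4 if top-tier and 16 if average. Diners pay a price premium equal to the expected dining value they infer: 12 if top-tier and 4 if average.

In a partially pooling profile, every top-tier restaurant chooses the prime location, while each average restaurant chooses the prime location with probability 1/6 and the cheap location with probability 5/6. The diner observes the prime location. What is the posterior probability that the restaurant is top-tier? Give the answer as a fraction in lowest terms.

16/17

P(the prime location) = (8/11)·1 + (3/11)·(1/6) = 17/22.
By Bayes' rule, P(top-tier | the prime location) = (8/11) / (17/22) = 16/17.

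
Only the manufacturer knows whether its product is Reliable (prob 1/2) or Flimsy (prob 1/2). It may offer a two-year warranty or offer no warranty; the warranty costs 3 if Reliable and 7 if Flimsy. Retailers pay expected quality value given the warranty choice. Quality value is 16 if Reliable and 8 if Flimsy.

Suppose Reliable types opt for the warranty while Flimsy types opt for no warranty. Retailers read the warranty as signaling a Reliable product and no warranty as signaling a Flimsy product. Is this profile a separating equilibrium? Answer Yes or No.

Under these beliefs, the warranty earns price 16 and no warranty earns price 8.
Reliable: the warranty nets 16 − 3 = 13; no warranty nets 8. Reliable prefers the warranty.
Flimsy: the warranty nets 16 − 7 = 9; no warranty nets 8. Flimsy would deviate to the warranty.
Flimsy has a profitable deviation, so the profile is not an equilibrium.

No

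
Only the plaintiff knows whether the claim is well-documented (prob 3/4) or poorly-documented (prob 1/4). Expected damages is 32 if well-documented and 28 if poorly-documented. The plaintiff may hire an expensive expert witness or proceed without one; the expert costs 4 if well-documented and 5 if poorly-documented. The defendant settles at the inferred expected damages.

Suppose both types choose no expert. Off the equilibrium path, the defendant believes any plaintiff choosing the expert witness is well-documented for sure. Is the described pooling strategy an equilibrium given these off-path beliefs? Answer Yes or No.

Yes

On path, the defendant holds the prior and pays 3/4·32 + 1/4·28 = 31. Off path (the expert witness), believing well-documented, it pays 32.
well-documented: no expert nets 31; the expert witness nets 32 − 4 = 28. well-documented stays.
poorly-documented: no expert nets 31; the expert witness nets 32 − 5 = 27. poorly-documented stays.
No type deviates, so pooling is sustained.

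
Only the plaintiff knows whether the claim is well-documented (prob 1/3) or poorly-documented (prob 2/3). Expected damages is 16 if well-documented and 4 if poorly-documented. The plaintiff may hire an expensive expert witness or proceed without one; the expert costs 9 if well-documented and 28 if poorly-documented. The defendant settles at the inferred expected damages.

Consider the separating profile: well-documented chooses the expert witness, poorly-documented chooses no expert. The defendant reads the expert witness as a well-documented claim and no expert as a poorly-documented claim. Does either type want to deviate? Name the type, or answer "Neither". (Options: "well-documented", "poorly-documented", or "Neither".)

Neither

The expert witness pays 16; no expert pays 4.
well-documented: assigned the expert witness, nets 16 − 9 = 7; deviating to no expert nets 4.
poorly-documented: assigned no expert, nets 4; deviating to the expert witness nets 16 − 28 = -12.
Both types strictly prefer their assigned action; no profitable deviation.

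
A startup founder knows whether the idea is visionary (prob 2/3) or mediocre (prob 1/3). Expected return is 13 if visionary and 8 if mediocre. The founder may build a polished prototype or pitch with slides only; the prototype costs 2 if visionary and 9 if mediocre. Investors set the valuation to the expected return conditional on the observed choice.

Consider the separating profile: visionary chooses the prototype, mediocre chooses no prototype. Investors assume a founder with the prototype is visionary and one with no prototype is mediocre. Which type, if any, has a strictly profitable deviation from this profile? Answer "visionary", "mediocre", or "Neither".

Neither

The prototype pays 13; no prototype pays 8.
visionary: assigned the prototype, nets 13 − 2 = 11; deviating to no prototype nets 8.
mediocre: assigned no prototype, nets 8; deviating to the prototype nets 13 − 9 = 4.
Both types strictly prefer their assigned action; no profitable deviation.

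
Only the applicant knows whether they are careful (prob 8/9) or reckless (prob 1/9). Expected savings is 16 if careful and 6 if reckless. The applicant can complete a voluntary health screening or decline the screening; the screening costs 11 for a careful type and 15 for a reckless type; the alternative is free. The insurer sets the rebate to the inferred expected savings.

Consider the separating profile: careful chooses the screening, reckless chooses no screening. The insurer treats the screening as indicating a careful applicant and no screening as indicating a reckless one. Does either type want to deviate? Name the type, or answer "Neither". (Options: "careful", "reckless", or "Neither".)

careful

The screening pays 16; no screening pays 6.
careful: assigned the screening, nets 16 − 11 = 5; deviating to no screening nets 6.
reckless: assigned no screening, nets 6; deviating to the screening nets 16 − 15 = 1.
The careful type gains 1 by deviating.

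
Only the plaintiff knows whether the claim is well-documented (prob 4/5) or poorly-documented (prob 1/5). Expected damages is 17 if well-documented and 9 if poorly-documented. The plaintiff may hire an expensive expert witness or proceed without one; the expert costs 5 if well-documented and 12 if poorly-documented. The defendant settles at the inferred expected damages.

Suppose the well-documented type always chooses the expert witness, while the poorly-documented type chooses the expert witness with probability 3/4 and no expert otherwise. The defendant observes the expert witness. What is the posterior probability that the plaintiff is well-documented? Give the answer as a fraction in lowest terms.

16/19

P(the expert witness) = (4/5)·1 + (1/5)·(3/4) = 19/20.
By Bayes' rule, P(well-documented | the expert witness) = (4/5) / (19/20) = 16/19.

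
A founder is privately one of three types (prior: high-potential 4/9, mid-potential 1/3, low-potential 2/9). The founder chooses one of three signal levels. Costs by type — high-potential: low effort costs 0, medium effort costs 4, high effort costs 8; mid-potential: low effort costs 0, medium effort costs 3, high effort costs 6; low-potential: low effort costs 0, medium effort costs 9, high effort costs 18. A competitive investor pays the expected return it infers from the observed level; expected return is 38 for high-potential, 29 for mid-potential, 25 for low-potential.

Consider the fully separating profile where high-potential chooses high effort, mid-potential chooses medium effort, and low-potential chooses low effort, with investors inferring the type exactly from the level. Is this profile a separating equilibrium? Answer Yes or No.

Separating valuations: high effort → 38, medium effort → 29, low effort → 25.
high-potential (assigned high effort): low effort: 25 − 0 = 25; medium effort: 29 − 4 = 25; high effort: 38 − 8 = 30. high-potential stays.
mid-potential (assigned medium effort): low effort: 25 − 0 = 25; medium effort: 29 − 3 = 26; high effort: 38 − 6 = 32. mid-potential prefers high effort.
low-potential (assigned low effort): low effort: 25 − 0 = 25; medium effort: 29 − 9 = 20; high effort: 38 − 18 = 20. low-potential stays.
At least one type deviates; the separating profile fails.

No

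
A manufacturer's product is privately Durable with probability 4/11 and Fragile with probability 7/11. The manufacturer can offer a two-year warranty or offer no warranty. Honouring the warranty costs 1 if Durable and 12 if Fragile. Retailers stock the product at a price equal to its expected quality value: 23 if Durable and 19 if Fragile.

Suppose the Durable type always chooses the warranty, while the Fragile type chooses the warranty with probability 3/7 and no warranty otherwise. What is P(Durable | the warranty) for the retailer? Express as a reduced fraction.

P(the warranty) = (4/11)·1 + (7/11)·(3/7) = 7/11.
By Bayes' rule, P(Durable | the warranty) = (4/11) / (7/11) = 4/7.

4/7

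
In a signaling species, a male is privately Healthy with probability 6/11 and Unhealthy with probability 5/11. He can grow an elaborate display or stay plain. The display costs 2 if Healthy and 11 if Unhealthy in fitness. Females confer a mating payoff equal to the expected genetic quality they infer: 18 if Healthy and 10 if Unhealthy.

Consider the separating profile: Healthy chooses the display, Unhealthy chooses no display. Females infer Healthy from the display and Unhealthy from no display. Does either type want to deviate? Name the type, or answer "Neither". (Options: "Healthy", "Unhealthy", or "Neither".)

Neither

The display pays 18; no display pays 10.
Healthy: assigned the display, nets 18 − 2 = 16; deviating to no display nets 10.
Unhealthy: assigned no display, nets 10; deviating to the display nets 18 − 11 = 7.
Both types strictly prefer their assigned action; no profitable deviation.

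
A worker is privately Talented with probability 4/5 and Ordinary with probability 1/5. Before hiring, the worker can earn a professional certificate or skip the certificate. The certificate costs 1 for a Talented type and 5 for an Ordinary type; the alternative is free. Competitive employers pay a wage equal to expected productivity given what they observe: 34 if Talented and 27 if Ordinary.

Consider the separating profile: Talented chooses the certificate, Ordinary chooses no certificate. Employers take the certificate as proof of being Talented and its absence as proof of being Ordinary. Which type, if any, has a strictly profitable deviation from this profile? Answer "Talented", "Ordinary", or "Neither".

The certificate pays 34; no certificate pays 27.
Talented: assigned the certificate, nets 34 − 1 = 33; deviating to no certificate nets 27.
Ordinary: assigned no certificate, nets 27; deviating to the certificate nets 34 − 5 = 29.
The Ordinary type gains 2 by deviating.

Ordinary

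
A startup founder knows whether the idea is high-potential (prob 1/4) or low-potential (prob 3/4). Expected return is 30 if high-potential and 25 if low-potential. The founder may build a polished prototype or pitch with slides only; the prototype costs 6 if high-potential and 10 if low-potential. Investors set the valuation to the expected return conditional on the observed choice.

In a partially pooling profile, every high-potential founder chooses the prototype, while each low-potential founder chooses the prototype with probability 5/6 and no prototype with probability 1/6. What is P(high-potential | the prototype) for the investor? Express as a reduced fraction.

P(the prototype) = (1/4)·1 + (3/4)·(5/6) = 7/8.
By Bayes' rule, P(high-potential | the prototype) = (1/4) / (7/8) = 2/7.

2/7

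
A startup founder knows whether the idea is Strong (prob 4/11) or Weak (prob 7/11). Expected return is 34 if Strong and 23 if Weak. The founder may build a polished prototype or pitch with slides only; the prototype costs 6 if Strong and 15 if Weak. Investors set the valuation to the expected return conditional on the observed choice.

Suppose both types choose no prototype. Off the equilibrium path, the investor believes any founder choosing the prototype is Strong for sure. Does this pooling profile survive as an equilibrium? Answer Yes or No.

On path, the investor holds the prior and pays 4/11·34 + 7/11·23 = 27. Off path (the prototype), believing Strong, it pays 34.
Strong: no prototype nets 27; the prototype nets 34 − 6 = 28. Strong would deviate.
Weak: no prototype nets 27; the prototype nets 34 − 15 = 19. Weak stays.
A type deviates, so pooling fails.

No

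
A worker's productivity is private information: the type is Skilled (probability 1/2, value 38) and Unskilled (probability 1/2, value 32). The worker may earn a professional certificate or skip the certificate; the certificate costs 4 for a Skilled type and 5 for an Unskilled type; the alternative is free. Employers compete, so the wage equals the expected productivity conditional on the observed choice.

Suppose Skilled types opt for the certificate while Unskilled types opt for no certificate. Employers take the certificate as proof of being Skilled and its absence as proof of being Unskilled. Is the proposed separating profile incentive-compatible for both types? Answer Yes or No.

No

Under these beliefs, the certificate earns wage 38 and no certificate earns wage 32.
Skilled: the certificate nets 38 − 4 = 34; no certificate nets 32. Skilled prefers the certificate.
Unskilled: the certificate nets 38 − 5 = 33; no certificate nets 32. Unskilled would deviate to the certificate.
Unskilled has a profitable deviation, so the profile is not an equilibrium.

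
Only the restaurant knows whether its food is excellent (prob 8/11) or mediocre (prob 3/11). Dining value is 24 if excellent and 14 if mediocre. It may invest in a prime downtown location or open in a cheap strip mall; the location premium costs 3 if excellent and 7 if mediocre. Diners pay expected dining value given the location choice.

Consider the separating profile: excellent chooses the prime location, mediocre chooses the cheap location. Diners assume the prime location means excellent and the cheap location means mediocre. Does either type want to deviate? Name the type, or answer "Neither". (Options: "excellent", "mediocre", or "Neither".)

The prime location pays 24; the cheap location pays 14.
excellent: assigned the prime location, nets 24 − 3 = 21; deviating to the cheap location nets 14.
mediocre: assigned the cheap location, nets 14; deviating to the prime location nets 24 − 7 = 17.
The mediocre type gains 3 by deviating.

mediocre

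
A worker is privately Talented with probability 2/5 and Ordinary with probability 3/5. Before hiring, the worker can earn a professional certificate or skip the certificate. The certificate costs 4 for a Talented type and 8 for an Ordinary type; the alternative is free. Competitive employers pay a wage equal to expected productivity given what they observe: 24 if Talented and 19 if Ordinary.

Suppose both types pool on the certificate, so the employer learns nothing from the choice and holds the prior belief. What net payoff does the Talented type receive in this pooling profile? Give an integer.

Pooled wage = 2/5·24 + 3/5·19 = 21.
Talented pays cost 4 for the certificate, so net payoff = 21 − 4 = 17.

17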